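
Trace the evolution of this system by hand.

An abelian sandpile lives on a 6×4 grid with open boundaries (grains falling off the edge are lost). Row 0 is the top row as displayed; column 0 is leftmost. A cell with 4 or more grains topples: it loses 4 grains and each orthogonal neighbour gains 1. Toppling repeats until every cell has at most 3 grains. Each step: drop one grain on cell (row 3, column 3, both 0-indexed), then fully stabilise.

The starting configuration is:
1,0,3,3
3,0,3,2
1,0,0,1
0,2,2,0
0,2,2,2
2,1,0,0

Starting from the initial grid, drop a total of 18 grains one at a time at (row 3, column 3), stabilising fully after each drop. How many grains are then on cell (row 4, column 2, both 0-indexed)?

3

k=0  1,0,3,3
3,0,3,2
1,0,0,1
0,2,2,0
0,2,2,2
2,1,0,0
k=1  1,0,3,3
3,0,3,2
1,0,0,1
0,2,2,1
0,2,2,2
2,1,0,0
k=2  1,0,3,3
3,0,3,2
1,0,0,1
0,2,2,2
0,2,2,2
2,1,0,0
k=3  1,0,3,3
3,0,3,2
1,0,0,1
0,2,2,3
0,2,2,2
2,1,0,0
k=4  1,0,3,3
3,0,3,2
1,0,0,2
0,2,3,0
0,2,2,3
2,1,0,0
k=5  1,0,3,3
3,0,3,2
1,0,0,2
0,2,3,1
0,2,2,3
2,1,0,0
k=6  1,0,3,3
3,0,3,2
1,0,0,2
0,2,3,2
0,2,2,3
2,1,0,0
k=7  1,0,3,3
3,0,3,2
1,0,0,2
0,2,3,3
0,2,2,3
2,1,0,0
k=8  1,0,3,3
3,0,3,2
1,0,1,3
0,3,1,2
0,3,0,1
2,1,1,1
k=9  1,0,3,3
3,0,3,2
1,0,1,3
0,3,1,3
0,3,0,1
2,1,1,1
k=10  1,0,3,3
3,0,3,3
1,0,2,0
0,3,2,1
0,3,0,2
2,1,1,1
k=11  1,0,3,3
3,0,3,3
1,0,2,0
0,3,2,2
0,3,0,2
2,1,1,1
k=12  1,0,3,3
3,0,3,3
1,0,2,0
0,3,2,3
0,3,0,2
2,1,1,1
k=13  1,0,3,3
3,0,3,3
1,0,2,1
0,3,3,0
0,3,0,3
2,1,1,1
k=14  1,0,3,3
3,0,3,3
1,0,2,1
0,3,3,1
0,3,0,3
2,1,1,1
k=15  1,0,3,3
3,0,3,3
1,0,2,1
0,3,3,2
0,3,0,3
2,1,1,1
k=16  1,0,3,3
3,0,3,3
1,0,2,1
0,3,3,3
0,3,0,3
2,1,1,1
k=17  1,0,3,3
3,0,3,3
1,1,3,2
1,1,1,2
1,0,3,0
2,2,1,2
k=18  1,0,3,3
3,0,3,3
1,1,3,2
1,1,1,3
1,0,3,0
2,2,1,2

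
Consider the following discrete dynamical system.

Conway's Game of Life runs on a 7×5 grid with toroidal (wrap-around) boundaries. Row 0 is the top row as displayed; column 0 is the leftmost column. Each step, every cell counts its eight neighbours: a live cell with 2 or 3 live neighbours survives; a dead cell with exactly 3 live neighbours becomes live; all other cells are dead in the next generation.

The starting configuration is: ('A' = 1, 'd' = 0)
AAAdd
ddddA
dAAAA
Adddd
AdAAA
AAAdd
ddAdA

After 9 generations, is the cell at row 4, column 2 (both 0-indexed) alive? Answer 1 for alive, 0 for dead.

gen 0: AAAdd
ddddA
dAAAA
Adddd
AdAAA
AAAdd
ddAdA
gen 1: AAAdA
ddddA
dAAAA
ddddd
ddAAd
ddddd
ddddA
gen 2: dAddA
ddddd
AdAAA
dAddA
ddddd
dddAd
dAdAA
gen 3: ddAAA
dAAdd
AAAAA
dAAdA
ddddd
ddAAA
dddAA
gen 4: AAddA
ddddd
ddddA
ddddA
AAddA
ddAdA
Adddd
gen 5: AAddA
ddddA
ddddd
dddAA
dAddA
dddAA
dddAd
gen 6: AddAA
ddddA
dddAA
AddAA
ddAdd
AdAAA
ddAAd
gen 7: AdAdd
ddddd
ddddd
AdAdd
ddAdd
ddddA
ddddd
gen 8: ddddd
ddddd
ddddd
dAddd
dAdAd
ddddd
ddddd
gen 9: ddddd
ddddd
ddddd
ddAdd
ddAdd
ddddd
ddddd

1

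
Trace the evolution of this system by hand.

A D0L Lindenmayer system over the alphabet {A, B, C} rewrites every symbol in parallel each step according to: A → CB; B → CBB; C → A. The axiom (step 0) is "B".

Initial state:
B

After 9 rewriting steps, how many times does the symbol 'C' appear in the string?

636

t=0: B
t=1: CBB
t=2: ACBBCBB
t=3: CBACBBCBBACBBCBB
t=4: ACBBCBACBBCBBACBBCBBCBACBBCBBACBBCBB
t=5: CBACBBCBBACBBCBACBBCBBACBBCBBCBACBBCBBACBBCBBACBBCBACBBCBBACBBCBBCBACBBCBBACBBCBB
t=6: ACBBCBACBBCBBACBBCBBCBACBBCBBACBBCBACBBCBBACBBCBBCBACBBCBB…CBBCBBCBACBBCBBACBBCBBACBBCBACBBCBBACBBCBBCBACBBCBBACBBCBB  (len 182)
t=7: CBACBBCBBACBBCBACBBCBBACBBCBBCBACBBCBBACBBCBBACBBCBACBBCBB…CBBCBBCBACBBCBBACBBCBBACBBCBACBBCBBACBBCBBCBACBBCBBACBBCBB  (len 409)
t=8: ACBBCBACBBCBBACBBCBBCBACBBCBBACBBCBACBBCBBACBBCBBCBACBBCBB…CBBCBBCBACBBCBBACBBCBBACBBCBACBBCBBACBBCBBCBACBBCBBACBBCBB  (len 919)
t=9: CBACBBCBBACBBCBACBBCBBACBBCBBCBACBBCBBACBBCBBACBBCBACBBCBB…CBBCBBCBACBBCBBACBBCBBACBBCBACBBCBBACBBCBBCBACBBCBBACBBCBB  (len 2065)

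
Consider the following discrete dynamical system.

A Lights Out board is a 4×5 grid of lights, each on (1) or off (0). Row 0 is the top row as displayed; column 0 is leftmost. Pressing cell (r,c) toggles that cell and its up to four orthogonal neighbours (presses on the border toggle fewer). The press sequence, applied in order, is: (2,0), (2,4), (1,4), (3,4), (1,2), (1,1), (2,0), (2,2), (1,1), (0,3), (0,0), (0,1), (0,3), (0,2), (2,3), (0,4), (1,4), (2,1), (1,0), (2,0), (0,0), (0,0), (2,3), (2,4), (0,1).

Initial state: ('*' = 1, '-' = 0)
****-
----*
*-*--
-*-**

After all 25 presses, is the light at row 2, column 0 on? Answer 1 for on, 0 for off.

0

t=0: ****-
----*
*-*--
-*-**
t=1: ****-
*---*
-**--
**-**
t=2: ****-
*----
-****
**-*-
t=3: *****
*--**
-***-
**-*-
t=4: *****
*--**
-****
**--*
t=5: **-**
***-*
-*-**
**--*
t=6: *--**
----*
---**
**--*
t=7: *--**
*---*
**-**
-*--*
t=8: *--**
*-*-*
*-*-*
-**-*
t=9: **-**
-*--*
***-*
-**-*
t=10: ***--
-*-**
***-*
-**-*
t=11: --*--
**-**
***-*
-**-*
t=12: **---
*--**
***-*
-**-*
t=13: *****
*---*
***-*
-**-*
t=14: *---*
*-*-*
***-*
-**-*
t=15: *---*
*-***
**-*-
-****
t=16: *--*-
*-**-
**-*-
-****
t=17: *--**
*-*-*
**-**
-****
t=18: *--**
***-*
--***
--***
t=19: ---**
--*-*
*-***
--***
t=20: ---**
*-*-*
-****
*-***
t=21: **-**
--*-*
-****
*-***
t=22: ---**
*-*-*
-****
*-***
t=23: ---**
*-***
-*---
*-*-*
t=24: ---**
*-**-
-*-**
*-*--
t=25: *****
****-
-*-**
*-*--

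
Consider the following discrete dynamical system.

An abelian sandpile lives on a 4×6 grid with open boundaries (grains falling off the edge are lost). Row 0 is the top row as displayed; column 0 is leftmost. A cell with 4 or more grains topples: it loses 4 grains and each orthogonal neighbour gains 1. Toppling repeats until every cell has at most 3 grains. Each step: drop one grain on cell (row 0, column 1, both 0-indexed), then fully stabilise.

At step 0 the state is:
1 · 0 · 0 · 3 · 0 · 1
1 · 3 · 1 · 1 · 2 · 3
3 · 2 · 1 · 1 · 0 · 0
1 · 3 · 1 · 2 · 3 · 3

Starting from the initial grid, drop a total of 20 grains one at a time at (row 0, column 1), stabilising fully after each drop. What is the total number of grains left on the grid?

k=0  1 · 0 · 0 · 3 · 0 · 1
1 · 3 · 1 · 1 · 2 · 3
3 · 2 · 1 · 1 · 0 · 0
1 · 3 · 1 · 2 · 3 · 3
k=1  1 · 1 · 0 · 3 · 0 · 1
1 · 3 · 1 · 1 · 2 · 3
3 · 2 · 1 · 1 · 0 · 0
1 · 3 · 1 · 2 · 3 · 3
k=2  1 · 2 · 0 · 3 · 0 · 1
1 · 3 · 1 · 1 · 2 · 3
3 · 2 · 1 · 1 · 0 · 0
1 · 3 · 1 · 2 · 3 · 3
k=3  1 · 3 · 0 · 3 · 0 · 1
1 · 3 · 1 · 1 · 2 · 3
3 · 2 · 1 · 1 · 0 · 0
1 · 3 · 1 · 2 · 3 · 3
k=4  2 · 1 · 1 · 3 · 0 · 1
2 · 0 · 2 · 1 · 2 · 3
3 · 3 · 1 · 1 · 0 · 0
1 · 3 · 1 · 2 · 3 · 3
k=5  2 · 2 · 1 · 3 · 0 · 1
2 · 0 · 2 · 1 · 2 · 3
3 · 3 · 1 · 1 · 0 · 0
1 · 3 · 1 · 2 · 3 · 3
k=6  2 · 3 · 1 · 3 · 0 · 1
2 · 0 · 2 · 1 · 2 · 3
3 · 3 · 1 · 1 · 0 · 0
1 · 3 · 1 · 2 · 3 · 3
k=7  3 · 0 · 2 · 3 · 0 · 1
2 · 1 · 2 · 1 · 2 · 3
3 · 3 · 1 · 1 · 0 · 0
1 · 3 · 1 · 2 · 3 · 3
k=8  3 · 1 · 2 · 3 · 0 · 1
2 · 1 · 2 · 1 · 2 · 3
3 · 3 · 1 · 1 · 0 · 0
1 · 3 · 1 · 2 · 3 · 3
k=9  3 · 2 · 2 · 3 · 0 · 1
2 · 1 · 2 · 1 · 2 · 3
3 · 3 · 1 · 1 · 0 · 0
1 · 3 · 1 · 2 · 3 · 3
k=10  3 · 3 · 2 · 3 · 0 · 1
2 · 1 · 2 · 1 · 2 · 3
3 · 3 · 1 · 1 · 0 · 0
1 · 3 · 1 · 2 · 3 · 3
k=11  0 · 1 · 3 · 3 · 0 · 1
3 · 2 · 2 · 1 · 2 · 3
3 · 3 · 1 · 1 · 0 · 0
1 · 3 · 1 · 2 · 3 · 3
k=12  0 · 2 · 3 · 3 · 0 · 1
3 · 2 · 2 · 1 · 2 · 3
3 · 3 · 1 · 1 · 0 · 0
1 · 3 · 1 · 2 · 3 · 3
k=13  0 · 3 · 3 · 3 · 0 · 1
3 · 2 · 2 · 1 · 2 · 3
3 · 3 · 1 · 1 · 0 · 0
1 · 3 · 1 · 2 · 3 · 3
k=14  1 · 1 · 1 · 0 · 1 · 1
3 · 3 · 3 · 2 · 2 · 3
3 · 3 · 1 · 1 · 0 · 0
1 · 3 · 1 · 2 · 3 · 3
k=15  1 · 2 · 1 · 0 · 1 · 1
3 · 3 · 3 · 2 · 2 · 3
3 · 3 · 1 · 1 · 0 · 0
1 · 3 · 1 · 2 · 3 · 3
k=16  1 · 3 · 1 · 0 · 1 · 1
3 · 3 · 3 · 2 · 2 · 3
3 · 3 · 1 · 1 · 0 · 0
1 · 3 · 1 · 2 · 3 · 3
k=17  3 · 1 · 3 · 0 · 1 · 1
1 · 3 · 0 · 3 · 2 · 3
1 · 2 · 3 · 1 · 0 · 0
3 · 0 · 2 · 2 · 3 · 3
k=18  3 · 2 · 3 · 0 · 1 · 1
1 · 3 · 0 · 3 · 2 · 3
1 · 2 · 3 · 1 · 0 · 0
3 · 0 · 2 · 2 · 3 · 3
k=19  3 · 3 · 3 · 0 · 1 · 1
1 · 3 · 0 · 3 · 2 · 3
1 · 2 · 3 · 1 · 0 · 0
3 · 0 · 2 · 2 · 3 · 3
k=20  0 · 3 · 0 · 1 · 1 · 1
3 · 0 · 2 · 3 · 2 · 3
1 · 3 · 3 · 1 · 0 · 0
3 · 0 · 2 · 2 · 3 · 3

40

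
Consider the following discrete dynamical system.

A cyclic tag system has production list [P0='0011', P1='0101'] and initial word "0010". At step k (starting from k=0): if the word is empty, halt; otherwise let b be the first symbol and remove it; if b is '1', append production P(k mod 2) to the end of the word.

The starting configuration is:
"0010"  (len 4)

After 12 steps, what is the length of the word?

k=0  "0010"  (len 4)
k=1  "010"  (len 3)
k=2  "10"  (len 2)
k=3  "00011"  (len 5)
k=4  "0011"  (len 4)
k=5  "011"  (len 3)
k=6  "11"  (len 2)
k=7  "10011"  (len 5)
k=8  "00110101"  (len 8)
k=9  "0110101"  (len 7)
k=10  "110101"  (len 6)
k=11  "101010011"  (len 9)
k=12  "010100110101"  (len 12)

12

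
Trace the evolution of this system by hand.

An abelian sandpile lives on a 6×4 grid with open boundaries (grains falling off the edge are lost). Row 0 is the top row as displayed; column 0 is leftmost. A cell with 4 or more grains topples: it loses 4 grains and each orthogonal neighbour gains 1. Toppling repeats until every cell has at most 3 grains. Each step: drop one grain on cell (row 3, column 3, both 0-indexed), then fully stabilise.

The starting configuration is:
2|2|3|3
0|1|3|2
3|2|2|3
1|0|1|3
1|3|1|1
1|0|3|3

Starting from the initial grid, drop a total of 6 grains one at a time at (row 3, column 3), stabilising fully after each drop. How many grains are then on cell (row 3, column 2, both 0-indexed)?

3

gen 0: 2|2|3|3
0|1|3|2
3|2|2|3
1|0|1|3
1|3|1|1
1|0|3|3
gen 1: 2|2|3|3
0|1|3|3
3|2|3|0
1|0|2|1
1|3|1|2
1|0|3|3
gen 2: 2|2|3|3
0|1|3|3
3|2|3|0
1|0|2|2
1|3|1|2
1|0|3|3
gen 3: 2|2|3|3
0|1|3|3
3|2|3|0
1|0|2|3
1|3|1|2
1|0|3|3
gen 4: 2|2|3|3
0|1|3|3
3|2|3|1
1|0|3|0
1|3|1|3
1|0|3|3
gen 5: 2|2|3|3
0|1|3|3
3|2|3|1
1|0|3|1
1|3|1|3
1|0|3|3
gen 6: 2|2|3|3
0|1|3|3
3|2|3|1
1|0|3|2
1|3|1|3
1|0|3|3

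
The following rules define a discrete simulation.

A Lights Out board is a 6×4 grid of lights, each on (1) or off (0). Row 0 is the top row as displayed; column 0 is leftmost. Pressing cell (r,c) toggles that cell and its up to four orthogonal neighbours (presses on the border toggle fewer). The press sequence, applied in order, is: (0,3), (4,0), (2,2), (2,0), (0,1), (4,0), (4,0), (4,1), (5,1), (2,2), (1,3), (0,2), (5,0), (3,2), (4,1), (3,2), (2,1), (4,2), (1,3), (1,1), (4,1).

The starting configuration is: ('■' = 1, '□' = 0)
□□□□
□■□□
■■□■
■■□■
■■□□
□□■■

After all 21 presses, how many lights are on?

17

step 0: □□□□
□■□□
■■□■
■■□■
■■□□
□□■■
step 1: □□■■
□■□■
■■□■
■■□■
■■□□
□□■■
step 2: □□■■
□■□■
■■□■
□■□■
□□□□
■□■■
step 3: □□■■
□■■■
■□■□
□■■■
□□□□
■□■■
step 4: □□■■
■■■■
□■■□
■■■■
□□□□
■□■■
step 5: ■■□■
■□■■
□■■□
■■■■
□□□□
■□■■
step 6: ■■□■
■□■■
□■■□
□■■■
■■□□
□□■■
step 7: ■■□■
■□■■
□■■□
■■■■
□□□□
■□■■
step 8: ■■□■
■□■■
□■■□
■□■■
■■■□
■■■■
step 9: ■■□■
■□■■
□■■□
■□■■
■□■□
□□□■
step 10: ■■□■
■□□■
□□□■
■□□■
■□■□
□□□■
step 11: ■■□□
■□■□
□□□□
■□□■
■□■□
□□□■
step 12: ■□■■
■□□□
□□□□
■□□■
■□■□
□□□■
step 13: ■□■■
■□□□
□□□□
■□□■
□□■□
■■□■
step 14: ■□■■
■□□□
□□■□
■■■□
□□□□
■■□■
step 15: ■□■■
■□□□
□□■□
■□■□
■■■□
■□□■
step 16: ■□■■
■□□□
□□□□
■■□■
■■□□
■□□■
step 17: ■□■■
■■□□
■■■□
■□□■
■■□□
■□□■
step 18: ■□■■
■■□□
■■■□
■□■■
■□■■
■□■■
step 19: ■□■□
■■■■
■■■■
■□■■
■□■■
■□■■
step 20: ■■■□
□□□■
■□■■
■□■■
■□■■
■□■■
step 21: ■■■□
□□□■
■□■■
■■■■
□■□■
■■■■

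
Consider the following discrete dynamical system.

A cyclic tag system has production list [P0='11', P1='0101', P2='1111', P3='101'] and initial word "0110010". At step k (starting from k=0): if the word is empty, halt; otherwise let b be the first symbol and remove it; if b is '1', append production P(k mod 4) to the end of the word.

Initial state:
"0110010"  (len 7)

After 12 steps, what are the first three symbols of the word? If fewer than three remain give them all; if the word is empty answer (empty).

111

[0] "0110010"  (len 7)
[1] "110010"  (len 6)
[2] "100100101"  (len 9)
[3] "001001011111"  (len 12)
[4] "01001011111"  (len 11)
[5] "1001011111"  (len 10)
[6] "0010111110101"  (len 13)
[7] "010111110101"  (len 12)
[8] "10111110101"  (len 11)
[9] "011111010111"  (len 12)
[10] "11111010111"  (len 11)
[11] "11110101111111"  (len 14)
[12] "1110101111111101"  (len 16)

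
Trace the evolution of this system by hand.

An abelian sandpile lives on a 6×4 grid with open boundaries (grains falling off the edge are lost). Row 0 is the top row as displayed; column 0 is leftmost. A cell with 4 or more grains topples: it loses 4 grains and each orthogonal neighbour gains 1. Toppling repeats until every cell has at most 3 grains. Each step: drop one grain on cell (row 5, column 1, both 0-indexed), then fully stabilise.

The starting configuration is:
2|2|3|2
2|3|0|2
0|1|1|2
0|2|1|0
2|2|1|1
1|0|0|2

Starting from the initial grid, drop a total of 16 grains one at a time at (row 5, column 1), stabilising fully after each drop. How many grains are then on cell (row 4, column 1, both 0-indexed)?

3

t=0: 2|2|3|2
2|3|0|2
0|1|1|2
0|2|1|0
2|2|1|1
1|0|0|2
t=1: 2|2|3|2
2|3|0|2
0|1|1|2
0|2|1|0
2|2|1|1
1|1|0|2
t=2: 2|2|3|2
2|3|0|2
0|1|1|2
0|2|1|0
2|2|1|1
1|2|0|2
t=3: 2|2|3|2
2|3|0|2
0|1|1|2
0|2|1|0
2|2|1|1
1|3|0|2
t=4: 2|2|3|2
2|3|0|2
0|1|1|2
0|2|1|0
2|3|1|1
2|0|1|2
t=5: 2|2|3|2
2|3|0|2
0|1|1|2
0|2|1|0
2|3|1|1
2|1|1|2
t=6: 2|2|3|2
2|3|0|2
0|1|1|2
0|2|1|0
2|3|1|1
2|2|1|2
t=7: 2|2|3|2
2|3|0|2
0|1|1|2
0|2|1|0
2|3|1|1
2|3|1|2
t=8: 2|2|3|2
2|3|0|2
0|1|1|2
0|3|1|0
3|0|2|1
3|1|2|2
t=9: 2|2|3|2
2|3|0|2
0|1|1|2
0|3|1|0
3|0|2|1
3|2|2|2
t=10: 2|2|3|2
2|3|0|2
0|1|1|2
0|3|1|0
3|0|2|1
3|3|2|2
t=11: 2|2|3|2
2|3|0|2
0|1|1|2
1|3|1|0
0|2|2|1
1|1|3|2
t=12: 2|2|3|2
2|3|0|2
0|1|1|2
1|3|1|0
0|2|2|1
1|2|3|2
t=13: 2|2|3|2
2|3|0|2
0|1|1|2
1|3|1|0
0|2|2|1
1|3|3|2
t=14: 2|2|3|2
2|3|0|2
0|1|1|2
1|3|1|0
0|3|3|1
2|1|0|3
t=15: 2|2|3|2
2|3|0|2
0|1|1|2
1|3|1|0
0|3|3|1
2|2|0|3
t=16: 2|2|3|2
2|3|0|2
0|1|1|2
1|3|1|0
0|3|3|1
2|3|0|3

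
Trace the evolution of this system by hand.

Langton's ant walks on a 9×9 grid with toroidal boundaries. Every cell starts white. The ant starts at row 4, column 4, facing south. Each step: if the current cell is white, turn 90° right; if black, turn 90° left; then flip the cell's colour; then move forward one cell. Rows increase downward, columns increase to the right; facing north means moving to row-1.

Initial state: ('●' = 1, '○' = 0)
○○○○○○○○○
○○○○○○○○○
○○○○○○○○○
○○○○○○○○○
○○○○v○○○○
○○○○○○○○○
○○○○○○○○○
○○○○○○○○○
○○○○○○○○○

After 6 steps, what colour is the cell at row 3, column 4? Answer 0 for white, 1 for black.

1

step 0: ○○○○○○○○○
○○○○○○○○○
○○○○○○○○○
○○○○○○○○○
○○○○v○○○○
○○○○○○○○○
○○○○○○○○○
○○○○○○○○○
○○○○○○○○○
step 1: ○○○○○○○○○
○○○○○○○○○
○○○○○○○○○
○○○○○○○○○
○○○<●○○○○
○○○○○○○○○
○○○○○○○○○
○○○○○○○○○
○○○○○○○○○
step 2: ○○○○○○○○○
○○○○○○○○○
○○○○○○○○○
○○○^○○○○○
○○○●●○○○○
○○○○○○○○○
○○○○○○○○○
○○○○○○○○○
○○○○○○○○○
step 3: ○○○○○○○○○
○○○○○○○○○
○○○○○○○○○
○○○●>○○○○
○○○●●○○○○
○○○○○○○○○
○○○○○○○○○
○○○○○○○○○
○○○○○○○○○
step 4: ○○○○○○○○○
○○○○○○○○○
○○○○○○○○○
○○○●●○○○○
○○○●v○○○○
○○○○○○○○○
○○○○○○○○○
○○○○○○○○○
○○○○○○○○○
step 5: ○○○○○○○○○
○○○○○○○○○
○○○○○○○○○
○○○●●○○○○
○○○●○>○○○
○○○○○○○○○
○○○○○○○○○
○○○○○○○○○
○○○○○○○○○
step 6: ○○○○○○○○○
○○○○○○○○○
○○○○○○○○○
○○○●●○○○○
○○○●○●○○○
○○○○○v○○○
○○○○○○○○○
○○○○○○○○○
○○○○○○○○○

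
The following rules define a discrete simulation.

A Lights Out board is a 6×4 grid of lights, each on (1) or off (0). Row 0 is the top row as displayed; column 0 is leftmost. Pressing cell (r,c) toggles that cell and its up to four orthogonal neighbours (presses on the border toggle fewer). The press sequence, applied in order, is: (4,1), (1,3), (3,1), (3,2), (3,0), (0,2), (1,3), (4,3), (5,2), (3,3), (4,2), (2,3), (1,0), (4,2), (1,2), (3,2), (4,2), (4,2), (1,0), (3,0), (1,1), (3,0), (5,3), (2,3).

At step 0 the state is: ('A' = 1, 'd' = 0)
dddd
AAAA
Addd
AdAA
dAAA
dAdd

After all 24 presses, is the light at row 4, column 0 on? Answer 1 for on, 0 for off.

0) dddd
AAAA
Addd
AdAA
dAAA
dAdd
1) dddd
AAAA
Addd
AAAA
AddA
dddd
2) dddA
AAdd
AddA
AAAA
AddA
dddd
3) dddA
AAdd
AAdA
dddA
AAdA
dddd
4) dddA
AAdd
AAAA
dAAd
AAAA
dddd
5) dddA
AAdd
dAAA
AdAd
dAAA
dddd
6) dAAd
AAAd
dAAA
AdAd
dAAA
dddd
7) dAAA
AAdA
dAAd
AdAd
dAAA
dddd
8) dAAA
AAdA
dAAd
AdAA
dAdd
dddA
9) dAAA
AAdA
dAAd
AdAA
dAAd
dAAd
10) dAAA
AAdA
dAAA
Addd
dAAA
dAAd
11) dAAA
AAdA
dAAA
AdAd
dddd
dAdd
12) dAAA
AAdd
dAdd
AdAA
dddd
dAdd
13) AAAA
dddd
AAdd
AdAA
dddd
dAdd
14) AAAA
dddd
AAdd
AddA
dAAA
dAAd
15) AAdA
dAAA
AAAd
AddA
dAAA
dAAd
16) AAdA
dAAA
AAdd
AAAd
dAdA
dAAd
17) AAdA
dAAA
AAdd
AAdd
ddAd
dAdd
18) AAdA
dAAA
AAdd
AAAd
dAdA
dAAd
19) dAdA
AdAA
dAdd
AAAd
dAdA
dAAd
20) dAdA
AdAA
AAdd
ddAd
AAdA
dAAd
21) dddA
dAdA
Addd
ddAd
AAdA
dAAd
22) dddA
dAdA
dddd
AAAd
dAdA
dAAd
23) dddA
dAdA
dddd
AAAd
dAdd
dAdA
24) dddA
dAdd
ddAA
AAAA
dAdd
dAdA

0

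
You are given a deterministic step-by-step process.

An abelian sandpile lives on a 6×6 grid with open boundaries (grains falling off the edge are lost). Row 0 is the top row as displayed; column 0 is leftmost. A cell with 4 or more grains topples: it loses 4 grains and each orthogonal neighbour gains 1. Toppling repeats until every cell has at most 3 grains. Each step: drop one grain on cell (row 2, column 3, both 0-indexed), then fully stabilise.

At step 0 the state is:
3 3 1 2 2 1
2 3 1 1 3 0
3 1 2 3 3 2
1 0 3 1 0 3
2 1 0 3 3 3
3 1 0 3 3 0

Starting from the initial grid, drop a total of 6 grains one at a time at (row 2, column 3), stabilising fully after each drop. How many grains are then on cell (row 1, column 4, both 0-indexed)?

2

[0] 3 3 1 2 2 1
2 3 1 1 3 0
3 1 2 3 3 2
1 0 3 1 0 3
2 1 0 3 3 3
3 1 0 3 3 0
[1] 3 3 1 2 3 1
2 3 1 3 0 1
3 1 3 1 1 3
1 0 3 2 1 3
2 1 0 3 3 3
3 1 0 3 3 0
[2] 3 3 1 2 3 1
2 3 1 3 0 1
3 1 3 2 1 3
1 0 3 2 1 3
2 1 0 3 3 3
3 1 0 3 3 0
[3] 3 3 1 2 3 1
2 3 1 3 0 1
3 1 3 3 1 3
1 0 3 2 1 3
2 1 0 3 3 3
3 1 0 3 3 0
[4] 3 3 1 3 3 1
2 3 3 1 2 2
3 2 2 0 1 1
1 1 1 3 1 2
2 1 2 2 3 1
3 1 1 1 1 2
[5] 3 3 1 3 3 1
2 3 3 1 2 2
3 2 2 1 1 1
1 1 1 3 1 2
2 1 2 2 3 1
3 1 1 1 1 2
[6] 3 3 1 3 3 1
2 3 3 1 2 2
3 2 2 2 1 1
1 1 1 3 1 2
2 1 2 2 3 1
3 1 1 1 1 2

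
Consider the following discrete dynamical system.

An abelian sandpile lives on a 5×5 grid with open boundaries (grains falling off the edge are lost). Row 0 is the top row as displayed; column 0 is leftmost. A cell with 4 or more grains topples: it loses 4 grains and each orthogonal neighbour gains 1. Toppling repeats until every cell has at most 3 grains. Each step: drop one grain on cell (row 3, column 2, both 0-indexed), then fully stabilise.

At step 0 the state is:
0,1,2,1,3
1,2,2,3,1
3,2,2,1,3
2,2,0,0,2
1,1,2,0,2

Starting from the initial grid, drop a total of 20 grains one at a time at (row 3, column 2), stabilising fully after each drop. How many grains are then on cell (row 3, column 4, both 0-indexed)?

t=0: 0,1,2,1,3
1,2,2,3,1
3,2,2,1,3
2,2,0,0,2
1,1,2,0,2
t=1: 0,1,2,1,3
1,2,2,3,1
3,2,2,1,3
2,2,1,0,2
1,1,2,0,2
t=2: 0,1,2,1,3
1,2,2,3,1
3,2,2,1,3
2,2,2,0,2
1,1,2,0,2
t=3: 0,1,2,1,3
1,2,2,3,1
3,2,2,1,3
2,2,3,0,2
1,1,2,0,2
t=4: 0,1,2,1,3
1,2,2,3,1
3,2,3,1,3
2,3,0,1,2
1,1,3,0,2
t=5: 0,1,2,1,3
1,2,2,3,1
3,2,3,1,3
2,3,1,1,2
1,1,3,0,2
t=6: 0,1,2,1,3
1,2,2,3,1
3,2,3,1,3
2,3,2,1,2
1,1,3,0,2
t=7: 0,1,2,1,3
1,2,2,3,1
3,2,3,1,3
2,3,3,1,2
1,1,3,0,2
t=8: 0,1,2,1,3
2,3,3,3,1
1,1,1,2,3
0,2,3,2,2
2,3,0,1,2
t=9: 0,1,2,1,3
2,3,3,3,1
1,1,2,2,3
0,3,0,3,2
2,3,1,1,2
t=10: 0,1,2,1,3
2,3,3,3,1
1,1,2,2,3
0,3,1,3,2
2,3,1,1,2
t=11: 0,1,2,1,3
2,3,3,3,1
1,1,2,2,3
0,3,2,3,2
2,3,1,1,2
t=12: 0,1,2,1,3
2,3,3,3,1
1,1,2,2,3
0,3,3,3,2
2,3,1,1,2
t=13: 0,1,2,1,3
2,3,3,3,1
1,2,3,3,3
1,1,2,0,3
3,0,3,2,2
t=14: 0,1,2,1,3
2,3,3,3,1
1,2,3,3,3
1,1,3,0,3
3,0,3,2,2
t=15: 0,2,3,2,3
3,1,2,1,3
2,0,3,2,1
1,3,2,3,0
3,1,0,3,3
t=16: 0,2,3,2,3
3,1,2,1,3
2,0,3,2,1
1,3,3,3,0
3,1,0,3,3
t=17: 0,2,3,2,3
3,1,3,2,3
2,2,1,0,2
2,0,3,2,2
3,2,2,1,0
t=18: 0,2,3,2,3
3,1,3,2,3
2,2,2,0,2
2,1,0,3,2
3,2,3,1,0
t=19: 0,2,3,2,3
3,1,3,2,3
2,2,2,0,2
2,1,1,3,2
3,2,3,1,0
t=20: 0,2,3,2,3
3,1,3,2,3
2,2,2,0,2
2,1,2,3,2
3,2,3,1,0

2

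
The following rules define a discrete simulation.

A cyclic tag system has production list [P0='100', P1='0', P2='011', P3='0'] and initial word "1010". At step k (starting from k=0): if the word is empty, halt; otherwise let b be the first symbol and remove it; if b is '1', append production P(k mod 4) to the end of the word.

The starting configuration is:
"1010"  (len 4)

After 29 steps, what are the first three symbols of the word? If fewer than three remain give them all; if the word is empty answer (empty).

011

step 0: "1010"  (len 4)
step 1: "010100"  (len 6)
step 2: "10100"  (len 5)
step 3: "0100011"  (len 7)
step 4: "100011"  (len 6)
step 5: "00011100"  (len 8)
step 6: "0011100"  (len 7)
step 7: "011100"  (len 6)
step 8: "11100"  (len 5)
step 9: "1100100"  (len 7)
step 10: "1001000"  (len 7)
step 11: "001000011"  (len 9)
step 12: "01000011"  (len 8)
step 13: "1000011"  (len 7)
step 14: "0000110"  (len 7)
step 15: "000110"  (len 6)
step 16: "00110"  (len 5)
step 17: "0110"  (len 4)
step 18: "110"  (len 3)
step 19: "10011"  (len 5)
step 20: "00110"  (len 5)
step 21: "0110"  (len 4)
step 22: "110"  (len 3)
step 23: "10011"  (len 5)
step 24: "00110"  (len 5)
step 25: "0110"  (len 4)
step 26: "110"  (len 3)
step 27: "10011"  (len 5)
step 28: "00110"  (len 5)
step 29: "0110"  (len 4)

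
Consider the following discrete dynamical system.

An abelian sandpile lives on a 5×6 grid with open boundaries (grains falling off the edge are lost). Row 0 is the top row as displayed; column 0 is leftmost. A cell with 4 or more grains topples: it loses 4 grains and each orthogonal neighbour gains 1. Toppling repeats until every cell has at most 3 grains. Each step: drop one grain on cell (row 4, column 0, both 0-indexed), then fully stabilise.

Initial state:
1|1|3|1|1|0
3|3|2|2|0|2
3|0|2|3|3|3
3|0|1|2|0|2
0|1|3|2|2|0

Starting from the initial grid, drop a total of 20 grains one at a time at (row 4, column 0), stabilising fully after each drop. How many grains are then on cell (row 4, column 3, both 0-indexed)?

t=0: 1|1|3|1|1|0
3|3|2|2|0|2
3|0|2|3|3|3
3|0|1|2|0|2
0|1|3|2|2|0
t=1: 1|1|3|1|1|0
3|3|2|2|0|2
3|0|2|3|3|3
3|0|1|2|0|2
1|1|3|2|2|0
t=2: 1|1|3|1|1|0
3|3|2|2|0|2
3|0|2|3|3|3
3|0|1|2|0|2
2|1|3|2|2|0
t=3: 1|1|3|1|1|0
3|3|2|2|0|2
3|0|2|3|3|3
3|0|1|2|0|2
3|1|3|2|2|0
t=4: 2|2|3|1|1|0
1|0|3|2|0|2
1|2|2|3|3|3
1|1|1|2|0|2
1|2|3|2|2|0
t=5: 2|2|3|1|1|0
1|0|3|2|0|2
1|2|2|3|3|3
1|1|1|2|0|2
2|2|3|2|2|0
t=6: 2|2|3|1|1|0
1|0|3|2|0|2
1|2|2|3|3|3
1|1|1|2|0|2
3|2|3|2|2|0
t=7: 2|2|3|1|1|0
1|0|3|2|0|2
1|2|2|3|3|3
2|1|1|2|0|2
0|3|3|2|2|0
t=8: 2|2|3|1|1|0
1|0|3|2|0|2
1|2|2|3|3|3
2|1|1|2|0|2
1|3|3|2|2|0
t=9: 2|2|3|1|1|0
1|0|3|2|0|2
1|2|2|3|3|3
2|1|1|2|0|2
2|3|3|2|2|0
t=10: 2|2|3|1|1|0
1|0|3|2|0|2
1|2|2|3|3|3
2|1|1|2|0|2
3|3|3|2|2|0
t=11: 2|2|3|1|1|0
1|0|3|2|0|2
1|2|2|3|3|3
3|2|2|2|0|2
1|1|0|3|2|0
t=12: 2|2|3|1|1|0
1|0|3|2|0|2
1|2|2|3|3|3
3|2|2|2|0|2
2|1|0|3|2|0
t=13: 2|2|3|1|1|0
1|0|3|2|0|2
1|2|2|3|3|3
3|2|2|2|0|2
3|1|0|3|2|0
t=14: 2|2|3|1|1|0
1|0|3|2|0|2
2|2|2|3|3|3
0|3|2|2|0|2
1|2|0|3|2|0
t=15: 2|2|3|1|1|0
1|0|3|2|0|2
2|2|2|3|3|3
0|3|2|2|0|2
2|2|0|3|2|0
t=16: 2|2|3|1|1|0
1|0|3|2|0|2
2|2|2|3|3|3
0|3|2|2|0|2
3|2|0|3|2|0
t=17: 2|2|3|1|1|0
1|0|3|2|0|2
2|2|2|3|3|3
1|3|2|2|0|2
0|3|0|3|2|0
t=18: 2|2|3|1|1|0
1|0|3|2|0|2
2|2|2|3|3|3
1|3|2|2|0|2
1|3|0|3|2|0
t=19: 2|2|3|1|1|0
1|0|3|2|0|2
2|2|2|3|3|3
1|3|2|2|0|2
2|3|0|3|2|0
t=20: 2|2|3|1|1|0
1|0|3|2|0|2
2|2|2|3|3|3
1|3|2|2|0|2
3|3|0|3|2|0

3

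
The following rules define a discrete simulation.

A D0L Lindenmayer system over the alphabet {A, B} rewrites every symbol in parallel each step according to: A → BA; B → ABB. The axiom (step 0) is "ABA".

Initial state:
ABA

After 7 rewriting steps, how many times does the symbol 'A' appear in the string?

843

k=0  ABA
k=1  BAABBBA
k=2  ABBBABAABBABBABBBA
k=3  BAABBABBABBBAABBBABAABBABBBAABBABBBAABBABBABBBA
k=4  ABBBABAABBABBBAABBABBBAABBABBABBBABAABBABBABBBAABBBABAABBA…ABBABBBABAABBABBBAABBABBABBBABAABBABBBAABBABBBAABBABBABBBA  (len 123)
k=5  BAABBABBABBBAABBBABAABBABBBAABBABBABBBABAABBABBBAABBABBABB…ABBABBBABAABBABBBAABBABBABBBABAABBABBBAABBABBBAABBABBABBBA  (len 322)
k=6  ABBBABAABBABBBAABBABBBAABBABBABBBABAABBABBABBBAABBBABAABBA…ABBABBBABAABBABBBAABBABBABBBABAABBABBBAABBABBBAABBABBABBBA  (len 843)
k=7  BAABBABBABBBAABBBABAABBABBBAABBABBABBBABAABBABBBAABBABBABB…ABBABBBABAABBABBBAABBABBABBBABAABBABBBAABBABBBAABBABBABBBA  (len 2207)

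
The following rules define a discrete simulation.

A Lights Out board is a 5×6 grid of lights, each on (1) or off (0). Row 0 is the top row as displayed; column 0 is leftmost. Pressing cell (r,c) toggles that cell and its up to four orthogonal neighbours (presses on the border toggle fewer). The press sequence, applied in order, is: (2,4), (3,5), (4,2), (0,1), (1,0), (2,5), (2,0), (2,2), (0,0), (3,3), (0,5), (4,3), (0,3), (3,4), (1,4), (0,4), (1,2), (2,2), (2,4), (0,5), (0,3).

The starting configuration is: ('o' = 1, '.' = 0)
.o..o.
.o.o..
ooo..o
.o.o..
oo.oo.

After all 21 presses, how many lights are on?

19

0) .o..o.
.o.o..
ooo..o
.o.o..
oo.oo.
1) .o..o.
.o.oo.
ooooo.
.o.oo.
oo.oo.
2) .o..o.
.o.oo.
oooooo
.o.o.o
oo.ooo
3) .o..o.
.o.oo.
oooooo
.ooo.o
o.o.oo
4) o.o.o.
...oo.
oooooo
.ooo.o
o.o.oo
5) ..o.o.
oo.oo.
.ooooo
.ooo.o
o.o.oo
6) ..o.o.
oo.ooo
.ooo..
.ooo..
o.o.oo
7) ..o.o.
.o.ooo
o.oo..
oooo..
o.o.oo
8) ..o.o.
.ooooo
oo....
oo.o..
o.o.oo
9) ooo.o.
oooooo
oo....
oo.o..
o.o.oo
10) ooo.o.
oooooo
oo.o..
ooo.o.
o.oooo
11) ooo..o
ooooo.
oo.o..
ooo.o.
o.oooo
12) ooo..o
ooooo.
oo.o..
ooooo.
o....o
13) oo.ooo
ooo.o.
oo.o..
ooooo.
o....o
14) oo.ooo
ooo.o.
oo.oo.
ooo..o
o...oo
15) oo.o.o
oooo.o
oo.o..
ooo..o
o...oo
16) oo..o.
oooooo
oo.o..
ooo..o
o...oo
17) ooo.o.
o...oo
oooo..
ooo..o
o...oo
18) ooo.o.
o.o.oo
o.....
oo...o
o...oo
19) ooo.o.
o.o..o
o..ooo
oo..oo
o...oo
20) ooo..o
o.o...
o..ooo
oo..oo
o...oo
21) oo.ooo
o.oo..
o..ooo
oo..oo
o...oo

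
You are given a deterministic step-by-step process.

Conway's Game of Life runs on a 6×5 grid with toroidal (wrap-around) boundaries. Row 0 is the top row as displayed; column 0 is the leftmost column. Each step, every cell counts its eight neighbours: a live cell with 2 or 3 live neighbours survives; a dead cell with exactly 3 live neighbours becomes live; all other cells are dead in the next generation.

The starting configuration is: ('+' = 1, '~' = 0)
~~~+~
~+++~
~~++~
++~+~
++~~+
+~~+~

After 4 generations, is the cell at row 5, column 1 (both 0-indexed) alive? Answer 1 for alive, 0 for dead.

0) ~~~+~
~+++~
~~++~
++~+~
++~~+
+~~+~
1) ~+~+~
~+~~+
+~~~~
~~~+~
~~~+~
++++~
2) ~~~+~
~++~+
+~~~+
~~~~+
~+~+~
++~+~
3) ~~~+~
~++~+
~+~~+
~~~++
~+~+~
++~+~
4) ~~~+~
~++~+
~+~~+
~~~++
~+~+~
++~+~

1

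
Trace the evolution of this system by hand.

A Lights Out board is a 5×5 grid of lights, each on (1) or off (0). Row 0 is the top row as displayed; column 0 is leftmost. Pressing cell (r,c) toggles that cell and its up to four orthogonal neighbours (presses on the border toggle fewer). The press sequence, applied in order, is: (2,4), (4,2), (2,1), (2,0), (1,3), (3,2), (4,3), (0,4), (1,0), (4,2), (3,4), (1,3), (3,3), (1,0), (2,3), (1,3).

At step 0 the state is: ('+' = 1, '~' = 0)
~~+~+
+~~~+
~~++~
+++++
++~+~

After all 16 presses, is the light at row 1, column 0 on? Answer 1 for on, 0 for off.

0

step 0: ~~+~+
+~~~+
~~++~
+++++
++~+~
step 1: ~~+~+
+~~~~
~~+~+
++++~
++~+~
step 2: ~~+~+
+~~~~
~~+~+
++~+~
+~+~~
step 3: ~~+~+
++~~~
++~~+
+~~+~
+~+~~
step 4: ~~+~+
~+~~~
~~~~+
~~~+~
+~+~~
step 5: ~~+++
~++++
~~~++
~~~+~
+~+~~
step 6: ~~+++
~++++
~~+++
~++~~
+~~~~
step 7: ~~+++
~++++
~~+++
~+++~
+~+++
step 8: ~~+~~
~+++~
~~+++
~+++~
+~+++
step 9: +~+~~
+~++~
+~+++
~+++~
+~+++
step 10: +~+~~
+~++~
+~+++
~+~+~
++~~+
step 11: +~+~~
+~++~
+~++~
~+~~+
++~~~
step 12: +~++~
+~~~+
+~+~~
~+~~+
++~~~
step 13: +~++~
+~~~+
+~++~
~+++~
++~+~
step 14: ~~++~
~+~~+
~~++~
~+++~
++~+~
step 15: ~~++~
~+~++
~~~~+
~++~~
++~+~
step 16: ~~+~~
~++~~
~~~++
~++~~
++~+~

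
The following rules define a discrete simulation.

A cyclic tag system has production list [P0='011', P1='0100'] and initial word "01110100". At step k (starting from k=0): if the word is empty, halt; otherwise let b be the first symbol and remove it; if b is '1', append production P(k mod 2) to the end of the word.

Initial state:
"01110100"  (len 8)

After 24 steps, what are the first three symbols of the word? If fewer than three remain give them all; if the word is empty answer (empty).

t=0: "01110100"  (len 8)
t=1: "1110100"  (len 7)
t=2: "1101000100"  (len 10)
t=3: "101000100011"  (len 12)
t=4: "010001000110100"  (len 15)
t=5: "10001000110100"  (len 14)
t=6: "00010001101000100"  (len 17)
t=7: "0010001101000100"  (len 16)
t=8: "010001101000100"  (len 15)
t=9: "10001101000100"  (len 14)
t=10: "00011010001000100"  (len 17)
t=11: "0011010001000100"  (len 16)
t=12: "011010001000100"  (len 15)
t=13: "11010001000100"  (len 14)
t=14: "10100010001000100"  (len 17)
t=15: "0100010001000100011"  (len 19)
t=16: "100010001000100011"  (len 18)
t=17: "00010001000100011011"  (len 20)
t=18: "0010001000100011011"  (len 19)
t=19: "010001000100011011"  (len 18)
t=20: "10001000100011011"  (len 17)
t=21: "0001000100011011011"  (len 19)
t=22: "001000100011011011"  (len 18)
t=23: "01000100011011011"  (len 17)
t=24: "1000100011011011"  (len 16)

100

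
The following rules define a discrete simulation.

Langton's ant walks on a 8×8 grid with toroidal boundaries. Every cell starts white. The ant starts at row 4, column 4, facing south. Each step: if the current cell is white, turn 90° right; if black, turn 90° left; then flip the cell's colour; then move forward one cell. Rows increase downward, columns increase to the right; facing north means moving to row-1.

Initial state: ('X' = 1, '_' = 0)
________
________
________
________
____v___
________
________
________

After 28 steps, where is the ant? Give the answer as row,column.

2,6

0) ________
________
________
________
____v___
________
________
________
1) ________
________
________
________
___<X___
________
________
________
2) ________
________
________
___^____
___XX___
________
________
________
3) ________
________
________
___X>___
___XX___
________
________
________
4) ________
________
________
___XX___
___Xv___
________
________
________
5) ________
________
________
___XX___
___X_>__
________
________
________
6) ________
________
________
___XX___
___X_X__
_____v__
________
________
7) ________
________
________
___XX___
___X_X__
____<X__
________
________
8) ________
________
________
___XX___
___X^X__
____XX__
________
________
9) ________
________
________
___XX___
___XX>__
____XX__
________
________
10) ________
________
________
___XX^__
___XX___
____XX__
________
________
11) ________
________
________
___XXX>_
___XX___
____XX__
________
________
12) ________
________
________
___XXXX_
___XX_v_
____XX__
________
________
13) ________
________
________
___XXXX_
___XX<X_
____XX__
________
________
14) ________
________
________
___XX^X_
___XXXX_
____XX__
________
________
15) ________
________
________
___X<_X_
___XXXX_
____XX__
________
________
16) ________
________
________
___X__X_
___XvXX_
____XX__
________
________
17) ________
________
________
___X__X_
___X_>X_
____XX__
________
________
18) ________
________
________
___X_^X_
___X__X_
____XX__
________
________
19) ________
________
________
___X_X>_
___X__X_
____XX__
________
________
20) ________
________
______^_
___X_X__
___X__X_
____XX__
________
________
21) ________
________
______X>
___X_X__
___X__X_
____XX__
________
________
22) ________
________
______XX
___X_X_v
___X__X_
____XX__
________
________
23) ________
________
______XX
___X_X<X
___X__X_
____XX__
________
________
24) ________
________
______^X
___X_XXX
___X__X_
____XX__
________
________
25) ________
________
_____<_X
___X_XXX
___X__X_
____XX__
________
________
26) ________
_____^__
_____X_X
___X_XXX
___X__X_
____XX__
________
________
27) ________
_____X>_
_____X_X
___X_XXX
___X__X_
____XX__
________
________
28) ________
_____XX_
_____XvX
___X_XXX
___X__X_
____XX__
________
________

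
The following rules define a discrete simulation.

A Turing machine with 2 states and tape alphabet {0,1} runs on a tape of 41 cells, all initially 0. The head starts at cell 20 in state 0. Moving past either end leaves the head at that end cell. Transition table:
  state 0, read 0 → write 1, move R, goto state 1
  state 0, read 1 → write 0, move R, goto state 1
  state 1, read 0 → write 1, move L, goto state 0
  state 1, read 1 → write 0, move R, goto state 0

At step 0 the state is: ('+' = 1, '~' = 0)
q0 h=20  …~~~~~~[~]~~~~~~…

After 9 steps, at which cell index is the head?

25

t=0: q0 h=20  …~~~~~~[~]~~~~~~…
t=1: q1 h=21  …~~~~~+[~]~~~~~~…
t=2: q0 h=20  …~~~~~~[+]+~~~~~…
t=3: q1 h=21  …~~~~~~[+]~~~~~~…
t=4: q0 h=22  …~~~~~~[~]~~~~~~…
t=5: q1 h=23  …~~~~~+[~]~~~~~~…
t=6: q0 h=22  …~~~~~~[+]+~~~~~…
t=7: q1 h=23  …~~~~~~[+]~~~~~~…
t=8: q0 h=24  …~~~~~~[~]~~~~~~…
t=9: q1 h=25  …~~~~~+[~]~~~~~~…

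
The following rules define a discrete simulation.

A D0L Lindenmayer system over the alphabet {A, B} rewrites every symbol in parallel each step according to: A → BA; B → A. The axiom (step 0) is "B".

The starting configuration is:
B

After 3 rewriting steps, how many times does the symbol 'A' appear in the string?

2

[0] B
[1] A
[2] BA
[3] ABA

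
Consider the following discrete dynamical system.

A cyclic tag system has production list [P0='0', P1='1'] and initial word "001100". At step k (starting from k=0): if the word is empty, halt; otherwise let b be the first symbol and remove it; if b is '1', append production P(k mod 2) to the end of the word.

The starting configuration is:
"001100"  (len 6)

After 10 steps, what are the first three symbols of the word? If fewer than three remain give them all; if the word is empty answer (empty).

(empty)

t=0: "001100"  (len 6)
t=1: "01100"  (len 5)
t=2: "1100"  (len 4)
t=3: "1000"  (len 4)
t=4: "0001"  (len 4)
t=5: "001"  (len 3)
t=6: "01"  (len 2)
t=7: "1"  (len 1)
t=8: "1"  (len 1)
t=9: "0"  (len 1)
t=10: (halted — word empty)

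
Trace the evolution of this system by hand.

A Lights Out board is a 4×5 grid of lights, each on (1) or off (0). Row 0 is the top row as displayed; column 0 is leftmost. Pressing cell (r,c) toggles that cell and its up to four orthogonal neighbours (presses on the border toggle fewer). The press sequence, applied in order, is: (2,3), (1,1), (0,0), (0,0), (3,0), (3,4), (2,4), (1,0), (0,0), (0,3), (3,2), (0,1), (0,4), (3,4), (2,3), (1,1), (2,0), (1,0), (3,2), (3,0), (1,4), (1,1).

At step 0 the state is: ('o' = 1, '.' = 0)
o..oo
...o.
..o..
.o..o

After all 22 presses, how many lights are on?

t=0: o..oo
...o.
..o..
.o..o
t=1: o..oo
.....
...oo
.o.oo
t=2: oo.oo
ooo..
.o.oo
.o.oo
t=3: ...oo
.oo..
.o.oo
.o.oo
t=4: oo.oo
ooo..
.o.oo
.o.oo
t=5: oo.oo
ooo..
oo.oo
o..oo
t=6: oo.oo
ooo..
oo.o.
o....
t=7: oo.oo
ooo.o
oo..o
o...o
t=8: .o.oo
..o.o
.o..o
o...o
t=9: o..oo
o.o.o
.o..o
o...o
t=10: o.o..
o.ooo
.o..o
o...o
t=11: o.o..
o.ooo
.oo.o
ooooo
t=12: .o...
ooooo
.oo.o
ooooo
t=13: .o.oo
oooo.
.oo.o
ooooo
t=14: .o.oo
oooo.
.oo..
ooo..
t=15: .o.oo
ooo..
.o.oo
oooo.
t=16: ...oo
.....
...oo
oooo.
t=17: ...oo
o....
oo.oo
.ooo.
t=18: o..oo
.o...
.o.oo
.ooo.
t=19: o..oo
.o...
.oooo
.....
t=20: o..oo
.o...
ooooo
oo...
t=21: o..o.
.o.oo
oooo.
oo...
t=22: oo.o.
o.ooo
o.oo.
oo...

12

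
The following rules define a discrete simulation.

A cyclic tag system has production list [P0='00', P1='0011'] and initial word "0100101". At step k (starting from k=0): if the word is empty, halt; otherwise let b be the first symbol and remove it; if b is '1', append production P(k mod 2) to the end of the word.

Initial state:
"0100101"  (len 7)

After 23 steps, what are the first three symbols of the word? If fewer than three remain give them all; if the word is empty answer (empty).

0) "0100101"  (len 7)
1) "100101"  (len 6)
2) "001010011"  (len 9)
3) "01010011"  (len 8)
4) "1010011"  (len 7)
5) "01001100"  (len 8)
6) "1001100"  (len 7)
7) "00110000"  (len 8)
8) "0110000"  (len 7)
9) "110000"  (len 6)
10) "100000011"  (len 9)
11) "0000001100"  (len 10)
12) "000001100"  (len 9)
13) "00001100"  (len 8)
14) "0001100"  (len 7)
15) "001100"  (len 6)
16) "01100"  (len 5)
17) "1100"  (len 4)
18) "1000011"  (len 7)
19) "00001100"  (len 8)
20) "0001100"  (len 7)
21) "001100"  (len 6)
22) "01100"  (len 5)
23) "1100"  (len 4)

110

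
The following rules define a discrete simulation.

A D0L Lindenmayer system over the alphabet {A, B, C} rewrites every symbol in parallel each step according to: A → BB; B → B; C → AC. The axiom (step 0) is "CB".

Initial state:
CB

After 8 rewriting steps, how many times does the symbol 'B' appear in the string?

k=0  CB
k=1  ACB
k=2  BBACB
k=3  BBBBACB
k=4  BBBBBBACB
k=5  BBBBBBBBACB
k=6  BBBBBBBBBBACB
k=7  BBBBBBBBBBBBACB
k=8  BBBBBBBBBBBBBBACB

15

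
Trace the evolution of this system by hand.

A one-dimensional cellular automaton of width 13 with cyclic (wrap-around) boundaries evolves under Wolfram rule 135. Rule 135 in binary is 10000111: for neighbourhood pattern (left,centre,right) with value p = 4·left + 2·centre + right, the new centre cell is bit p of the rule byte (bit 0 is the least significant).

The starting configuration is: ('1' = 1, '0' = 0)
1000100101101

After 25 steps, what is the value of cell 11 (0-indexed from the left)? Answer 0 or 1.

0

[0] 1000100101101
[1] 0011101100000
[2] 1101000001111
[3] 1001011110111
[4] 0011001100011
[5] 0100010001100
[6] 1101110110001
[7] 1000100000110
[8] 1011101111000
[9] 1001000110011
[10] 0011011000101
[11] 0100000011101
[12] 0101111101001
[13] 0100111001011
[14] 0101010011000
[15] 1101010100011
[16] 1001010101101
[17] 0011010100000
[18] 1100010101111
[19] 1001110100111
[20] 0010100101011
[21] 0110101101000
[22] 1000100001011
[23] 0011101111001
[24] 0101000110011
[25] 0101011000100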